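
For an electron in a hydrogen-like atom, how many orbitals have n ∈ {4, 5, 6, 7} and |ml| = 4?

12

Go shell by shell, enumerating (l, ml) with |ml| = 4:
n=5 → 2; n=6 → 4; n=7 → 6.
Total orbitals: 2 + 4 + 6 = 12.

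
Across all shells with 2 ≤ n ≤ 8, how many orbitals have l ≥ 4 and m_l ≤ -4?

Go shell by shell, enumerating (l, m_l) with l ≥ 4 and m_l ≤ -4:
n=5 → 1; n=6 → 3; n=7 → 6; n=8 → 10.
Total orbitals: 1 + 3 + 6 + 10 = 20.

20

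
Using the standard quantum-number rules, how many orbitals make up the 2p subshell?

3

A subshell has 2l+1 orbitals; with l = 1, that's 3.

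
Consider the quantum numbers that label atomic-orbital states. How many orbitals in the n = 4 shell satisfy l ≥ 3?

7

For n = 4, l ranges over 0 … 3.
Contributions: l=3 → 7.
Total orbitals: 7.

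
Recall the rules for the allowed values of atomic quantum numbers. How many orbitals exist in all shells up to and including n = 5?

Total orbitals = 1² + 2² + 3² + 4² + 5² = 55.

55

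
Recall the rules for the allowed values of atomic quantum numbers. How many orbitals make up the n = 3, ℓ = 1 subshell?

3

A subshell has 2ℓ+1 orbitals; with ℓ = 1, that's 3.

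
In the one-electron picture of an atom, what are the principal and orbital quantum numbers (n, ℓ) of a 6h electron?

The leading integer gives n = 6; the letter 'h' means ℓ = 5.

n = 6, ℓ = 5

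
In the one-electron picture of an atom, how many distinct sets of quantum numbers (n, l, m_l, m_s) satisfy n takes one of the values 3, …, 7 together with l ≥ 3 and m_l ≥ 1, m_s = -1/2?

40

Go shell by shell, enumerating (l, m_l) with l ≥ 3 and m_l ≥ 1:
n=4 → 3; n=5 → 7; n=6 → 12; n=7 → 18.
Orbitals: 3 + 7 + 12 + 18 = 40. With m_s fixed to -1/2 there is one state per orbital, so 40 states.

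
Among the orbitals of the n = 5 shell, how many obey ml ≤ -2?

6

For n = 5, l ranges over 0 … 4.
Per l-value: l=2 → 1; l=3 → 2; l=4 → 3.
Total orbitals: 1 + 2 + 3 = 6.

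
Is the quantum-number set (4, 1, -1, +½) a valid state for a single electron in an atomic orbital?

Yes

n = 4 is a positive integer. l = 1 satisfies 0 ≤ l ≤ n−1 = 3. m_l = -1 lies in the range −l … +l (here −1 … 1). m_s = +1/2 is one of ±1/2.
All four constraints are satisfied.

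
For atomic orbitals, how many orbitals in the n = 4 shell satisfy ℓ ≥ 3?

7

The n = 4 shell has ℓ = 0 through 3; check each.
The (ℓ, m_ℓ) pairs meeting ℓ ≥ 3 give: ℓ=3 → 7.
Total orbitals: 7.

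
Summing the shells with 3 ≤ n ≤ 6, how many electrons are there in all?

172

Shell n has n² orbitals: 3²=9 + 4²=16 + 5²=25 + 6²=36 = 86 orbitals.
Two spin states per orbital: 2 × 86 = 172 electrons.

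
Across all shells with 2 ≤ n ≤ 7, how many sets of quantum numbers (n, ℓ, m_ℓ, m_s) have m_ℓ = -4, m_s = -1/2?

Work shell by shell — for each n, count the (ℓ, m_ℓ) pairs that satisfy m_ℓ = -4:
n=5 → 1; n=6 → 2; n=7 → 3.
Orbitals: 1 + 2 + 3 = 6. With m_s fixed to -1/2 there is one state per orbital, so 6 states.

6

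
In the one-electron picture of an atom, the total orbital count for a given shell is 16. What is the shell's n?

n² = 16 ⇒ n = 4.

n = 4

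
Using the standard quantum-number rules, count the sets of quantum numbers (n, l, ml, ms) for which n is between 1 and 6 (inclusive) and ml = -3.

For each n in the range, tally the orbitals obeying ml = -3:
n=4 → 1; n=5 → 2; n=6 → 3.
Orbitals: 1 + 2 + 3 = 6. Including both spin states (ms = ±1/2) gives 2 × 6 = 12 states.

12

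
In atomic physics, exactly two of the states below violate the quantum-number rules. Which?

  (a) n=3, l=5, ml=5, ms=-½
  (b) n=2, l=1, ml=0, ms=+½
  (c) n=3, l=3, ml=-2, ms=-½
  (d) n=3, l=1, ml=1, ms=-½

(a) and (c)

(a) has l = 5 ≥ n = 3, violating 0 ≤ l ≤ n−1.
(c) has l = 3 ≥ n = 3, violating 0 ≤ l ≤ n−1.
The remaining sets (b), (d) satisfy all four rules.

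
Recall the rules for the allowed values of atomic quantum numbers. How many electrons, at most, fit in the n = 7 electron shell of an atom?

A shell holds 2n² electrons: 2 × 7² = 2 × 49 = 98.

98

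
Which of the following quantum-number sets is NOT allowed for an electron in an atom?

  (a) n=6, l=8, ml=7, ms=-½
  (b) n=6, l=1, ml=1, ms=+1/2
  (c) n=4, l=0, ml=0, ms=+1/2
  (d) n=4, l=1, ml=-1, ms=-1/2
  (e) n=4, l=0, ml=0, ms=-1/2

(a) has l = 8 ≥ n = 6, violating 0 ≤ l ≤ n−1.
The remaining sets (b), (c), (d), (e) satisfy all four rules.

(a)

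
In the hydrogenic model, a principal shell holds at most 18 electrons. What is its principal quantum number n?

n = 3

2n² = 18 ⇒ n² = 9 ⇒ n = 3.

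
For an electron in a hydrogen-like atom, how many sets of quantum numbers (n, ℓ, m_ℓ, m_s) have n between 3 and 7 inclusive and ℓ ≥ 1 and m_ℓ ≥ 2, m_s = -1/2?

Treat each shell separately and count matching orbitals:
n=3 → 1; n=4 → 3; n=5 → 6; n=6 → 10; n=7 → 15.
Orbitals: 1 + 3 + 6 + 10 + 15 = 35. With m_s fixed to -1/2 there is one state per orbital, so 35 states.

35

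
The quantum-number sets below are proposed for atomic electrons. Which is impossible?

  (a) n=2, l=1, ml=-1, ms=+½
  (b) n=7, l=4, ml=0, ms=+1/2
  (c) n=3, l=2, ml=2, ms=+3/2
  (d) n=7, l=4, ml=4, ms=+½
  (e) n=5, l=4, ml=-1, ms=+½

(c) has ms = +3/2, but an electron's spin must be ±1/2.
The remaining sets (a), (b), (d), (e) satisfy all four rules.

(c)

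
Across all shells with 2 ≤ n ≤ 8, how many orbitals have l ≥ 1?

196

Per-shell orbital counts meeting the constraint:
n=2 → 3; n=3 → 8; n=4 → 15; n=5 → 24; n=6 → 35; n=7 → 48; n=8 → 63.
Total orbitals: 3 + 8 + 15 + 24 + 35 + 48 + 63 = 196.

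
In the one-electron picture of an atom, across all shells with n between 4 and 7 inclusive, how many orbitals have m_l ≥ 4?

10

Go shell by shell, enumerating (l, m_l) with m_l ≥ 4:
n=5 → 1; n=6 → 3; n=7 → 6.
Total orbitals: 1 + 3 + 6 = 10.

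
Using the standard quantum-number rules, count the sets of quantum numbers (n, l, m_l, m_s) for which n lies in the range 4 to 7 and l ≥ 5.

Count contributing orbitals for each principal shell:
n=6 → 11; n=7 → 24.
Orbitals: 11 + 24 = 35. Including both spin states (m_s = ±1/2) gives 2 × 35 = 70 states.

70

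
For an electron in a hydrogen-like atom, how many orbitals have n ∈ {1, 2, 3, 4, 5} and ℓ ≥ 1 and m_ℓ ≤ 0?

30

Work shell by shell — for each n, count the (ℓ, m_ℓ) pairs that satisfy ℓ ≥ 1 and m_ℓ ≤ 0:
n=2 → 2; n=3 → 5; n=4 → 9; n=5 → 14.
Total orbitals: 2 + 5 + 9 + 14 = 30.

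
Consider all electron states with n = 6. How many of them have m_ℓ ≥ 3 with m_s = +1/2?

For n = 6, ℓ ranges over 0 … 5.
Orbitals with m_ℓ ≥ 3, by ℓ: ℓ=3 → 1; ℓ=4 → 2; ℓ=5 → 3.
Orbitals: 1 + 2 + 3 = 6. With m_s fixed to a single value there is one state per orbital, giving 6 states.

6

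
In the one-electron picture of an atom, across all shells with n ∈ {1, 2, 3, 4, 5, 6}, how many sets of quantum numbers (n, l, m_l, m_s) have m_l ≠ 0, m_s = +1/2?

70

Treat each shell separately and count matching orbitals:
n=2 → 2; n=3 → 6; n=4 → 12; n=5 → 20; n=6 → 30.
Orbitals: 2 + 6 + 12 + 20 + 30 = 70. With m_s fixed to +1/2 there is one state per orbital, so 70 states.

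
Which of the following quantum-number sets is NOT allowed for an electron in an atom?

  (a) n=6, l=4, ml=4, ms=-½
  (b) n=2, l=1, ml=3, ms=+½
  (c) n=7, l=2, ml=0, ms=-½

(b)

(b) has |ml| = 3 > l = 1, violating −l ≤ ml ≤ l.
The remaining sets (a), (c) satisfy all four rules.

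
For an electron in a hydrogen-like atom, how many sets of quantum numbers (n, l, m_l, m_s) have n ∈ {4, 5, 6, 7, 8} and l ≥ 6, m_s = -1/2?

Per-shell orbital counts meeting the constraint:
n=7 → 13; n=8 → 28.
Orbitals: 13 + 28 = 41. With m_s fixed to -1/2 there is one state per orbital, so 41 states.

41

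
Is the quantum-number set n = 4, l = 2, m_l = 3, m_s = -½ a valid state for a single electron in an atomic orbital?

Not allowed

The magnetic quantum number must satisfy −l ≤ m_l ≤ l. With l = 2, m_l can only be -2, -1, 0, 1, 2, so m_l = 3 is forbidden.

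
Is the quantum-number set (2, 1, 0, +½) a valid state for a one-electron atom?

Yes

n = 2 is a positive integer. l = 1 satisfies 0 ≤ l ≤ n−1 = 1. ml = 0 lies in the range −l … +l (here −1 … 1). ms = +1/2 is one of ±1/2.
All four constraints are satisfied.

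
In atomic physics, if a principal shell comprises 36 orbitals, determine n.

n = 6

n² = 36 ⇒ n = 6.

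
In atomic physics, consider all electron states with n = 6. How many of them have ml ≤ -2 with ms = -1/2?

Contributions: l=2 → 1; l=3 → 2; l=4 → 3; l=5 → 4.
Orbitals: 1 + 2 + 3 + 4 = 10. With ms fixed to a single value there is one state per orbital, giving 10 states.

10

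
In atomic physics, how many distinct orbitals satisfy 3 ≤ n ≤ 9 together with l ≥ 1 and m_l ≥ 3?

56

Count contributing orbitals for each principal shell:
n=4 → 1; n=5 → 3; n=6 → 6; n=7 → 10; n=8 → 15; n=9 → 21.
Total orbitals: 1 + 3 + 6 + 10 + 15 + 21 = 56.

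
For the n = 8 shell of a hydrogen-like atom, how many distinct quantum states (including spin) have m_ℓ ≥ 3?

For n = 8, ℓ ranges over 0 … 7.
Contributions: ℓ=3 → 1; ℓ=4 → 2; ℓ=5 → 3; ℓ=6 → 4; ℓ=7 → 5.
Orbitals: 1 + 2 + 3 + 4 + 5 = 15. Each orbital carries two spin states, so 15 × 2 = 30 states.

30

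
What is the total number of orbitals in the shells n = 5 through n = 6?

61

Shell n has n² orbitals: 5²=25 + 6²=36 = 61 orbitals.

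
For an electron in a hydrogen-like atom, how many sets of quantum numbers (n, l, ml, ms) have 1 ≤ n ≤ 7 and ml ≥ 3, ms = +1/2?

For each n in the range, tally the orbitals obeying ml ≥ 3:
n=4 → 1; n=5 → 3; n=6 → 6; n=7 → 10.
Orbitals: 1 + 3 + 6 + 10 = 20. With ms fixed to +1/2 there is one state per orbital, so 20 states.

20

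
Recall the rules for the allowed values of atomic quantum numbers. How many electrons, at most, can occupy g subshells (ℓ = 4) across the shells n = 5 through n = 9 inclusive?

A g subshell (ℓ = 4) exists for every n ≥ 5, so shells n = 5, 6, 7, 8, 9 each contribute one — 5 subshells.
Since each g subshell holds 2(2·4+1) = 18 electrons, the total is 5 × 18 = 90.

90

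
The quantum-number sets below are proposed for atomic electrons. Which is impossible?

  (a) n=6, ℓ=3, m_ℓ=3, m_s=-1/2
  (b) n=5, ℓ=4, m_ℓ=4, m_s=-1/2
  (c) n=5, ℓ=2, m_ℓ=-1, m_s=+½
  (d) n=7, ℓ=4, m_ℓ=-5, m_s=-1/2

(d)

(d) has |m_ℓ| = 5 > ℓ = 4, violating −ℓ ≤ m_ℓ ≤ ℓ.
The remaining sets (a), (b), (c) satisfy all four rules.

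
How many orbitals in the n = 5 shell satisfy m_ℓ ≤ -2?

For n = 5, ℓ ranges over 0 … 4.
Orbitals with m_ℓ ≤ -2, by ℓ: ℓ=2 → 1; ℓ=3 → 2; ℓ=4 → 3.
Total orbitals: 1 + 2 + 3 = 6.

6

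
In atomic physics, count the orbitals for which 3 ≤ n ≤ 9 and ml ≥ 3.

Per-shell orbital counts meeting the constraint:
n=4 → 1; n=5 → 3; n=6 → 6; n=7 → 10; n=8 → 15; n=9 → 21.
Total orbitals: 1 + 3 + 6 + 10 + 15 + 21 = 56.

56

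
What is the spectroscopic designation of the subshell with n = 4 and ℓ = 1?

ℓ = 1 corresponds to the letter 'p', so the subshell is 4p.

4p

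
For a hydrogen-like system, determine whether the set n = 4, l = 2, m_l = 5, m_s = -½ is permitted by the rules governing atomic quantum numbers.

The magnetic quantum number must satisfy −l ≤ m_l ≤ l. With l = 2, m_l can only be -2, -1, 0, 1, 2, so m_l = 5 is forbidden.

Not allowed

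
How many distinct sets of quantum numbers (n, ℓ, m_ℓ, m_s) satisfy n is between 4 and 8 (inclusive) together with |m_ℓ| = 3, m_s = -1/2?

30

Count contributing orbitals for each principal shell:
n=4 → 2; n=5 → 4; n=6 → 6; n=7 → 8; n=8 → 10.
Orbitals: 2 + 4 + 6 + 8 + 10 = 30. With m_s fixed to -1/2 there is one state per orbital, so 30 states.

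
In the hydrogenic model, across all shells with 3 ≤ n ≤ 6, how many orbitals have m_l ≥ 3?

10

Per-shell orbital counts meeting the constraint:
n=4 → 1; n=5 → 3; n=6 → 6.
Total orbitals: 1 + 3 + 6 = 10.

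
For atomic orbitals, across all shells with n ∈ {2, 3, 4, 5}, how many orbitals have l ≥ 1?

Treat each shell separately and count matching orbitals:
n=2 → 3; n=3 → 8; n=4 → 15; n=5 → 24.
Total orbitals: 3 + 8 + 15 + 24 = 50.

50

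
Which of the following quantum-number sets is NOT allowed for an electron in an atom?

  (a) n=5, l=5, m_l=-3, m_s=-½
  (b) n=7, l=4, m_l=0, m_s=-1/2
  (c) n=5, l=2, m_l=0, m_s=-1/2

(a)

(a) has l = 5 ≥ n = 5, violating 0 ≤ l ≤ n−1.
The remaining sets (b), (c) satisfy all four rules.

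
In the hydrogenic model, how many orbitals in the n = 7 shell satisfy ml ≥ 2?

15

Per l-value: l=2 → 1; l=3 → 2; l=4 → 3; l=5 → 4; l=6 → 5.
Total orbitals: 1 + 2 + 3 + 4 + 5 = 15.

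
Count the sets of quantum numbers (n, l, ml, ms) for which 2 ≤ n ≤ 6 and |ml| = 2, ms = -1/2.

For each n in the range, tally the orbitals obeying |ml| = 2:
n=3 → 2; n=4 → 4; n=5 → 6; n=6 → 8.
Orbitals: 2 + 4 + 6 + 8 = 20. With ms fixed to -1/2 there is one state per orbital, so 20 states.

20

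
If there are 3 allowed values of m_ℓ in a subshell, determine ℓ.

m_ℓ ranges over 2ℓ+1 integers, so 2ℓ+1 = 3 ⇒ ℓ = 1.

ℓ = 1 (p)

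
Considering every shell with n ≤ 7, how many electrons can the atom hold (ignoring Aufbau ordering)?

Total orbitals = 1² + 2² + 3² + 4² + 5² + 6² + 7² = 140. Doubling for spin gives 280 electrons.

280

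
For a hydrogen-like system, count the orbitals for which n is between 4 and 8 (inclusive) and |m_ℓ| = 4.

Treat each shell separately and count matching orbitals:
n=5 → 2; n=6 → 4; n=7 → 6; n=8 → 8.
Total orbitals: 2 + 4 + 6 + 8 = 20.

20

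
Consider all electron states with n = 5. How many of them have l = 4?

18

The (l, m_l) pairs meeting l = 4 give: l=4 → 9.
Orbitals: 9. Each orbital carries two spin states, so 9 × 2 = 18 states.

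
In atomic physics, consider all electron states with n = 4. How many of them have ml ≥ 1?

12

The n = 4 shell has l = 0 through 3; check each.
Contributions: l=1 → 1; l=2 → 2; l=3 → 3.
Orbitals: 1 + 2 + 3 = 6. Each orbital carries two spin states, so 6 × 2 = 12 states.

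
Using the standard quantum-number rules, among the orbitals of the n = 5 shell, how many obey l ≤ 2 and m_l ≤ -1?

3

The n = 5 shell has l = 0 through 4; check each.
Contributions: l=1 → 1; l=2 → 2.
Total orbitals: 1 + 2 = 3.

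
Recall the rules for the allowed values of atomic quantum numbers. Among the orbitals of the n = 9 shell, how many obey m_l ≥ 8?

1

The n = 9 shell has l = 0 through 8; check each.
Orbitals with m_l ≥ 8, by l: l=8 → 1.
Total orbitals: 1.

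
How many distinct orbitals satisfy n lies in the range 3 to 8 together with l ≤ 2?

54

Per-shell orbital counts meeting the constraint:
n=3 → 9; n=4 → 9; n=5 → 9; n=6 → 9; n=7 → 9; n=8 → 9.
Total orbitals: 9 + 9 + 9 + 9 + 9 + 9 = 54.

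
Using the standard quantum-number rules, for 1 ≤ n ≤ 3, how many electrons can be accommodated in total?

28

Total orbitals = 1² + 2² + 3² = 14. Doubling for spin gives 28 electrons.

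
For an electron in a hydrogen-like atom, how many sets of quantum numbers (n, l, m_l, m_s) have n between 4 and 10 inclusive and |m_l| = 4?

For each n in the range, tally the orbitals obeying |m_l| = 4:
n=5 → 2; n=6 → 4; n=7 → 6; n=8 → 8; n=9 → 10; n=10 → 12.
Orbitals: 2 + 4 + 6 + 8 + 10 + 12 = 42. Including both spin states (m_s = ±1/2) gives 2 × 42 = 84 states.

84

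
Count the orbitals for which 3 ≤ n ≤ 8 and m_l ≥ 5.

Go shell by shell, enumerating (l, m_l) with m_l ≥ 5:
n=6 → 1; n=7 → 3; n=8 → 6.
Total orbitals: 1 + 3 + 6 = 10.

10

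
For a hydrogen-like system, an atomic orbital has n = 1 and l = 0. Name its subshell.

1s

l = 0 corresponds to the letter 's', so the subshell is 1s.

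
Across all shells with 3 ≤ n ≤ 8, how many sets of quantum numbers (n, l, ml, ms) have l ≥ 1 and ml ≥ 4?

40

Per-shell orbital counts meeting the constraint:
n=5 → 1; n=6 → 3; n=7 → 6; n=8 → 10.
Orbitals: 1 + 3 + 6 + 10 = 20. Including both spin states (ms = ±1/2) gives 2 × 20 = 40 states.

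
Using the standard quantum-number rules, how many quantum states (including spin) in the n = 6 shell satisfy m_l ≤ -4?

6

For n = 6, l ranges over 0 … 5.
Contributions: l=4 → 1; l=5 → 2.
Orbitals: 1 + 2 = 3. Each orbital carries two spin states, so 3 × 2 = 6 states.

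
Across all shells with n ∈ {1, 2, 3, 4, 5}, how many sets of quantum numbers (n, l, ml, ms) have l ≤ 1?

Go shell by shell, enumerating (l, ml) with l ≤ 1:
n=1 → 1; n=2 → 4; n=3 → 4; n=4 → 4; n=5 → 4.
Orbitals: 1 + 4 + 4 + 4 + 4 = 17. Including both spin states (ms = ±1/2) gives 2 × 17 = 34 states.

34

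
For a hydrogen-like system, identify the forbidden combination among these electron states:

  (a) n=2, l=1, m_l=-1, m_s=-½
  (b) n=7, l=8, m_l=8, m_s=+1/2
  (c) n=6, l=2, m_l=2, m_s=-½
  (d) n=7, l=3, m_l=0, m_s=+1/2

(b) has l = 8 ≥ n = 7, violating 0 ≤ l ≤ n−1.
The remaining sets (a), (c), (d) satisfy all four rules.

(b)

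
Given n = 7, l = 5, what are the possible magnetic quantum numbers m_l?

m_l takes every integer from −l to +l. With l = 5 that gives the 11 values -5, -4, -3, -2, -1, 0, 1, 2, 3, 4, 5.

-5, -4, -3, -2, -1, 0, 1, 2, 3, 4, 5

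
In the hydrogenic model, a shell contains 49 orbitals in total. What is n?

n = 7

n² = 49 ⇒ n = 7.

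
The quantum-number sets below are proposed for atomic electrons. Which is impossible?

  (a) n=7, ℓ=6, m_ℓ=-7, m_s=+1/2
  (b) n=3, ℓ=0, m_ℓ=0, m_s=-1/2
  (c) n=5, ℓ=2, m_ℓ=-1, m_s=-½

(a) has |m_ℓ| = 7 > ℓ = 6, violating −ℓ ≤ m_ℓ ≤ ℓ.
The remaining sets (b), (c) satisfy all four rules.

(a)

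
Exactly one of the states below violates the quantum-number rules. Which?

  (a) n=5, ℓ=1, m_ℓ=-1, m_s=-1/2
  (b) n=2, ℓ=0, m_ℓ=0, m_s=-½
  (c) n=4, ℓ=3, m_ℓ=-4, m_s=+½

(c)

(c) has |m_ℓ| = 4 > ℓ = 3, violating −ℓ ≤ m_ℓ ≤ ℓ.
The remaining sets (a), (b) satisfy all four rules.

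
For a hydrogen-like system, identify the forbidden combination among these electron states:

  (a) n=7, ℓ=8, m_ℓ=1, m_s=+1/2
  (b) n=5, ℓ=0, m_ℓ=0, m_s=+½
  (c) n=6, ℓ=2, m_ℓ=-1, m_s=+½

(a) has ℓ = 8 ≥ n = 7, violating 0 ≤ ℓ ≤ n−1.
The remaining sets (b), (c) satisfy all four rules.

(a)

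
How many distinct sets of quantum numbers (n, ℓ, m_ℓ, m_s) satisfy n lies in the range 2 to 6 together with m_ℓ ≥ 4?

For each n in the range, tally the orbitals obeying m_ℓ ≥ 4:
n=5 → 1; n=6 → 3.
Orbitals: 1 + 3 = 4. Including both spin states (m_s = ±1/2) gives 2 × 4 = 8 states.

8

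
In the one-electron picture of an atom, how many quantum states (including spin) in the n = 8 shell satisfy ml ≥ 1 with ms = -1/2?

28

With n = 8 the allowed l are 0, 1, …, 7.
Per l-value: l=1 → 1; l=2 → 2; l=3 → 3; l=4 → 4; l=5 → 5; l=6 → 6; l=7 → 7.
Orbitals: 1 + 2 + 3 + 4 + 5 + 6 + 7 = 28. With ms fixed to a single value there is one state per orbital, giving 28 states.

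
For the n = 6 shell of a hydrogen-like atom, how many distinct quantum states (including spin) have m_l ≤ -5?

2

Go through l = 0, …, 5 (the values permitted for n = 6).
Contributions: l=5 → 1.
Orbitals: 1. Each orbital carries two spin states, so 1 × 2 = 2 states.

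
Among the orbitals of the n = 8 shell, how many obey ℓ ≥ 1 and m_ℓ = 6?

2

Contributions: ℓ=6 → 1; ℓ=7 → 1.
Total orbitals: 1 + 1 = 2.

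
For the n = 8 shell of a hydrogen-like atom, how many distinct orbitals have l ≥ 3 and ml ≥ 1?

With n = 8 the allowed l are 0, 1, …, 7.
The (l, ml) pairs meeting l ≥ 3 and ml ≥ 1 give: l=3 → 3; l=4 → 4; l=5 → 5; l=6 → 6; l=7 → 7.
Total orbitals: 3 + 4 + 5 + 6 + 7 = 25.

25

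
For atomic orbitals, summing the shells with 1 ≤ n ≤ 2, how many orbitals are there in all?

Shell n has n² orbitals: 1²=1 + 2²=4 = 5 orbitals.

5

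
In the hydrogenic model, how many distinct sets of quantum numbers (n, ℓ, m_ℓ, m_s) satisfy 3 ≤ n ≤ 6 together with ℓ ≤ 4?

Count contributing orbitals for each principal shell:
n=3 → 9; n=4 → 16; n=5 → 25; n=6 → 25.
Orbitals: 9 + 16 + 25 + 25 = 75. Including both spin states (m_s = ±1/2) gives 2 × 75 = 150 states.

150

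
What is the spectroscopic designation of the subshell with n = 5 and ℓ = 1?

ℓ = 1 corresponds to the letter 'p', so the subshell is 5p.

5p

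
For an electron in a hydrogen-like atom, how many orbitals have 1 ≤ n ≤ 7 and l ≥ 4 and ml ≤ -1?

Work shell by shell — for each n, count the (l, ml) pairs that satisfy l ≥ 4 and ml ≤ -1:
n=5 → 4; n=6 → 9; n=7 → 15.
Total orbitals: 4 + 9 + 15 = 28.

28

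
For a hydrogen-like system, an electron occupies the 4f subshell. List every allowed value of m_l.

-3, -2, -1, 0, 1, 2, 3

The 4f subshell has l = 3, and m_l takes every integer from −l to +l. With l = 3 that gives the 7 values -3, -2, -1, 0, 1, 2, 3.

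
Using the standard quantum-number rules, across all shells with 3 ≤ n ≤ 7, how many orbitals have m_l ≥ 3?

20

For each n in the range, tally the orbitals obeying m_l ≥ 3:
n=4 → 1; n=5 → 3; n=6 → 6; n=7 → 10.
Total orbitals: 1 + 3 + 6 + 10 = 20.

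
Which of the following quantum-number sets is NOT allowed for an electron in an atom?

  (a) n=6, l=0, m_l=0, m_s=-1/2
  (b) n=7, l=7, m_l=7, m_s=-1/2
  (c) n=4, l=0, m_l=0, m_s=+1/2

(b) has l = 7 ≥ n = 7, violating 0 ≤ l ≤ n−1.
The remaining sets (a), (c) satisfy all four rules.

(b)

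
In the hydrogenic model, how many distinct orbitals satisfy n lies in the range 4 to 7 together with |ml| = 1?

36

Count contributing orbitals for each principal shell:
n=4 → 6; n=5 → 8; n=6 → 10; n=7 → 12.
Total orbitals: 6 + 8 + 10 + 12 = 36.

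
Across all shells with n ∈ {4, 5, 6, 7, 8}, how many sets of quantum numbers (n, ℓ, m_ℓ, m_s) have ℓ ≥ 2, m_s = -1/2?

Work shell by shell — for each n, count the (ℓ, m_ℓ) pairs that satisfy ℓ ≥ 2:
n=4 → 12; n=5 → 21; n=6 → 32; n=7 → 45; n=8 → 60.
Orbitals: 12 + 21 + 32 + 45 + 60 = 170. With m_s fixed to -1/2 there is one state per orbital, so 170 states.

170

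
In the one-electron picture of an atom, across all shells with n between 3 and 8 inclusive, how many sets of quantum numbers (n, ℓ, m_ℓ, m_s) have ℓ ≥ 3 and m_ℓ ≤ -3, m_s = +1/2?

Per-shell orbital counts meeting the constraint:
n=4 → 1; n=5 → 3; n=6 → 6; n=7 → 10; n=8 → 15.
Orbitals: 1 + 3 + 6 + 10 + 15 = 35. With m_s fixed to +1/2 there is one state per orbital, so 35 states.

35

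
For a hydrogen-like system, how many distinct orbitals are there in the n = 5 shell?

The n = 5 shell contains n² = 5² = 25 orbitals.

25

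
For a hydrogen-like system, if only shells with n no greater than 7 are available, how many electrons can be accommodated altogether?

Total orbitals = 1² + 2² + 3² + 4² + 5² + 6² + 7² = 140. Doubling for spin gives 280 electrons.

280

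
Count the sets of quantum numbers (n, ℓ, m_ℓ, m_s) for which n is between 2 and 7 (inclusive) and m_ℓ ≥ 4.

20

Treat each shell separately and count matching orbitals:
n=5 → 1; n=6 → 3; n=7 → 6.
Orbitals: 1 + 3 + 6 = 10. Including both spin states (m_s = ±1/2) gives 2 × 10 = 20 states.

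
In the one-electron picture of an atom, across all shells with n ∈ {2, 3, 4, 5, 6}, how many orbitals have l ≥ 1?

Per-shell orbital counts meeting the constraint:
n=2 → 3; n=3 → 8; n=4 → 15; n=5 → 24; n=6 → 35.
Total orbitals: 3 + 8 + 15 + 24 + 35 = 85.

85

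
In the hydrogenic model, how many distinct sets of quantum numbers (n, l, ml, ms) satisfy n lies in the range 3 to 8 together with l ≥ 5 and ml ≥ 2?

Count contributing orbitals for each principal shell:
n=6 → 4; n=7 → 9; n=8 → 15.
Orbitals: 4 + 9 + 15 = 28. Including both spin states (ms = ±1/2) gives 2 × 28 = 56 states.

56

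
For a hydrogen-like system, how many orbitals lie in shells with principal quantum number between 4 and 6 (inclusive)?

77

Shell n has n² orbitals: 4²=16 + 5²=25 + 6²=36 = 77 orbitals.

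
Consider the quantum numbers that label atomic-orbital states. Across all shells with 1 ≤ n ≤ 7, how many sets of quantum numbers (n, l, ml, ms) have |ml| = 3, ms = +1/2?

20

Count contributing orbitals for each principal shell:
n=4 → 2; n=5 → 4; n=6 → 6; n=7 → 8.
Orbitals: 2 + 4 + 6 + 8 = 20. With ms fixed to +1/2 there is one state per orbital, so 20 states.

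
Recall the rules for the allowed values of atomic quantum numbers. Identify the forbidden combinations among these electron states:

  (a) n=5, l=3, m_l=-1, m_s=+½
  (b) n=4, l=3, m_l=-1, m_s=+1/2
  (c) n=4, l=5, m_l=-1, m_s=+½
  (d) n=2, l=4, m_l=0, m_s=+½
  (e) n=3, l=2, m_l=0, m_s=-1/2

(c) has l = 5 ≥ n = 4, violating 0 ≤ l ≤ n−1.
(d) has l = 4 ≥ n = 2, violating 0 ≤ l ≤ n−1.
The remaining sets (a), (b), (e) satisfy all four rules.

(c) and (d)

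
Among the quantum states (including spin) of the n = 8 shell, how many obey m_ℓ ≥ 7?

2

With n = 8 the allowed ℓ are 0, 1, …, 7.
The (ℓ, m_ℓ) pairs meeting m_ℓ ≥ 7 give: ℓ=7 → 1.
Orbitals: 1. Each orbital carries two spin states, so 1 × 2 = 2 states.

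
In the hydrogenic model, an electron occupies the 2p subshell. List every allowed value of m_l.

The 2p subshell has l = 1, and m_l takes every integer from −l to +l. With l = 1 that gives the 3 values -1, 0, 1.

-1, 0, 1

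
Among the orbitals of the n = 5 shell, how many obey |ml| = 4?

2

With n = 5 the allowed l are 0, 1, …, 4.
Contributions: l=4 → 2.
Total orbitals: 2.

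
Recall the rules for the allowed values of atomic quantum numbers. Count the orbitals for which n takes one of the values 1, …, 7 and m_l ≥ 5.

4

For each n in the range, tally the orbitals obeying m_l ≥ 5:
n=6 → 1; n=7 → 3.
Total orbitals: 1 + 3 = 4.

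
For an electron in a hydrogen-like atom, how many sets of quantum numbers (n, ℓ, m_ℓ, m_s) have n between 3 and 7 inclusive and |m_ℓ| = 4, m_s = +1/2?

Work shell by shell — for each n, count the (ℓ, m_ℓ) pairs that satisfy |m_ℓ| = 4:
n=5 → 2; n=6 → 4; n=7 → 6.
Orbitals: 2 + 4 + 6 = 12. With m_s fixed to +1/2 there is one state per orbital, so 12 states.

12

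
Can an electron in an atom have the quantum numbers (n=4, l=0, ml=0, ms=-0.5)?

n = 4 is a positive integer. l = 0 satisfies 0 ≤ l ≤ n−1 = 3. ml = 0 lies in the range −l … +l (here 0). ms = -1/2 is one of ±1/2.
All four constraints are satisfied.

Allowed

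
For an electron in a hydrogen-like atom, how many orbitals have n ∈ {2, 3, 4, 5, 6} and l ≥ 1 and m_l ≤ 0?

50

Go shell by shell, enumerating (l, m_l) with l ≥ 1 and m_l ≤ 0:
n=2 → 2; n=3 → 5; n=4 → 9; n=5 → 14; n=6 → 20.
Total orbitals: 2 + 5 + 9 + 14 + 20 = 50.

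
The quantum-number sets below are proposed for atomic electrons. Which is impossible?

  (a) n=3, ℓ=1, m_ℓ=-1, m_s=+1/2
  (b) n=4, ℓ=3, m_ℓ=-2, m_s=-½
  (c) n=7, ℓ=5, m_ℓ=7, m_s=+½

(c)

(c) has |m_ℓ| = 7 > ℓ = 5, violating −ℓ ≤ m_ℓ ≤ ℓ.
The remaining sets (a), (b) satisfy all four rules.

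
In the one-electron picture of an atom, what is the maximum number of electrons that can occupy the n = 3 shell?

18

A shell holds 2n² electrons: 2 × 3² = 2 × 9 = 18.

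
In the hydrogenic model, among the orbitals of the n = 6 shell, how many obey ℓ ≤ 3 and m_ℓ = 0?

Per ℓ-value: ℓ=0 → 1; ℓ=1 → 1; ℓ=2 → 1; ℓ=3 → 1.
Total orbitals: 1 + 1 + 1 + 1 = 4.

4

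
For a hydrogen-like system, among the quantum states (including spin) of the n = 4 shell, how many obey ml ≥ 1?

For n = 4, l ranges over 0 … 3.
The (l, ml) pairs meeting ml ≥ 1 give: l=1 → 1; l=2 → 2; l=3 → 3.
Orbitals: 1 + 2 + 3 = 6. Each orbital carries two spin states, so 6 × 2 = 12 states.

12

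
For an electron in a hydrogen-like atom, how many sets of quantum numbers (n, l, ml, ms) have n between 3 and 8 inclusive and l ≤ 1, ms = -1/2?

24

For each n in the range, tally the orbitals obeying l ≤ 1:
n=3 → 4; n=4 → 4; n=5 → 4; n=6 → 4; n=7 → 4; n=8 → 4.
Orbitals: 4 + 4 + 4 + 4 + 4 + 4 = 24. With ms fixed to -1/2 there is one state per orbital, so 24 states.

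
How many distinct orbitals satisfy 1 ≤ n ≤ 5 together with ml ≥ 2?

Per-shell orbital counts meeting the constraint:
n=3 → 1; n=4 → 3; n=5 → 6.
Total orbitals: 1 + 3 + 6 = 10.

10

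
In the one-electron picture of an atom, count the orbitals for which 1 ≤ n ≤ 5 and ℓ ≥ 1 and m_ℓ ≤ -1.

Count contributing orbitals for each principal shell:
n=2 → 1; n=3 → 3; n=4 → 6; n=5 → 10.
Total orbitals: 1 + 3 + 6 + 10 = 20.

20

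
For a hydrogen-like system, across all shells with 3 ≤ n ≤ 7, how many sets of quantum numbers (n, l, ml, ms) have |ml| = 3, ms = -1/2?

For each n in the range, tally the orbitals obeying |ml| = 3:
n=4 → 2; n=5 → 4; n=6 → 6; n=7 → 8.
Orbitals: 2 + 4 + 6 + 8 = 20. With ms fixed to -1/2 there is one state per orbital, so 20 states.

20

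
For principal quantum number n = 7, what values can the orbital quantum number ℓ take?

ℓ is an integer with 0 ≤ ℓ ≤ n−1, so for n = 7: ℓ = 0, 1, 2, 3, 4, 5, 6.

0, 1, 2, 3, 4, 5, 6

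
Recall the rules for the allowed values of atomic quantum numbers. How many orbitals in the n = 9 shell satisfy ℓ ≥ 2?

77

Go through ℓ = 0, …, 8 (the values permitted for n = 9).
Orbitals with ℓ ≥ 2, by ℓ: ℓ=2 → 5; ℓ=3 → 7; ℓ=4 → 9; ℓ=5 → 11; ℓ=6 → 13; ℓ=7 → 15; ℓ=8 → 17.
Total orbitals: 5 + 7 + 9 + 11 + 13 + 15 + 17 = 77.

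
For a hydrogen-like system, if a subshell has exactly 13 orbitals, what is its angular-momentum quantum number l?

l = 6

2l+1 = 13 gives l = 6.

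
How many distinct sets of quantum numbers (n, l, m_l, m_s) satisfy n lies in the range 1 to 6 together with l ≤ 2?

Per-shell orbital counts meeting the constraint:
n=1 → 1; n=2 → 4; n=3 → 9; n=4 → 9; n=5 → 9; n=6 → 9.
Orbitals: 1 + 4 + 9 + 9 + 9 + 9 = 41. Including both spin states (m_s = ±1/2) gives 2 × 41 = 82 states.

82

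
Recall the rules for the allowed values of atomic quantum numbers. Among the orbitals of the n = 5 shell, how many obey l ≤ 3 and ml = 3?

Go through l = 0, …, 4 (the values permitted for n = 5).
Contributions: l=3 → 1.
Total orbitals: 1.

1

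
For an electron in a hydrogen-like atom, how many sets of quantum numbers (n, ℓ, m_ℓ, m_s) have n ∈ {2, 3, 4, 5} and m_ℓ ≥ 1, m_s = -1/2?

20

Work shell by shell — for each n, count the (ℓ, m_ℓ) pairs that satisfy m_ℓ ≥ 1:
n=2 → 1; n=3 → 3; n=4 → 6; n=5 → 10.
Orbitals: 1 + 3 + 6 + 10 = 20. With m_s fixed to -1/2 there is one state per orbital, so 20 states.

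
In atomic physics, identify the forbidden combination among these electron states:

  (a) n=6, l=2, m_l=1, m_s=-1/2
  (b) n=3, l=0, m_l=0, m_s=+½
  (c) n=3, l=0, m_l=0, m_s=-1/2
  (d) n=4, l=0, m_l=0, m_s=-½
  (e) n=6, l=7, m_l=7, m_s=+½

(e) has l = 7 ≥ n = 6, violating 0 ≤ l ≤ n−1.
The remaining sets (a), (b), (c), (d) satisfy all four rules.

(e)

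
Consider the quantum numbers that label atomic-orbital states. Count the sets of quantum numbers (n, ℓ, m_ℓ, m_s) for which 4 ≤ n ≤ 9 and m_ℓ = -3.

Work shell by shell — for each n, count the (ℓ, m_ℓ) pairs that satisfy m_ℓ = -3:
n=4 → 1; n=5 → 2; n=6 → 3; n=7 → 4; n=8 → 5; n=9 → 6.
Orbitals: 1 + 2 + 3 + 4 + 5 + 6 = 21. Including both spin states (m_s = ±1/2) gives 2 × 21 = 42 states.

42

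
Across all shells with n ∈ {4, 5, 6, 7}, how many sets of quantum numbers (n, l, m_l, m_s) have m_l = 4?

Treat each shell separately and count matching orbitals:
n=5 → 1; n=6 → 2; n=7 → 3.
Orbitals: 1 + 2 + 3 = 6. Including both spin states (m_s = ±1/2) gives 2 × 6 = 12 states.

12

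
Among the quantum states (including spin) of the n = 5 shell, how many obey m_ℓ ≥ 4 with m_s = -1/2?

With n = 5 the allowed ℓ are 0, 1, …, 4.
Per ℓ-value: ℓ=4 → 1.
Orbitals: 1. With m_s fixed to a single value there is one state per orbital, giving 1 state.

1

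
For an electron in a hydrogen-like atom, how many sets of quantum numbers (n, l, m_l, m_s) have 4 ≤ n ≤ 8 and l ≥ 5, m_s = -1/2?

Treat each shell separately and count matching orbitals:
n=6 → 11; n=7 → 24; n=8 → 39.
Orbitals: 11 + 24 + 39 = 74. With m_s fixed to -1/2 there is one state per orbital, so 74 states.

74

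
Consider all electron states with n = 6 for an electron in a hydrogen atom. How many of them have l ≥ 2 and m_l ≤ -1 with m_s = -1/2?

Contributions: l=2 → 2; l=3 → 3; l=4 → 4; l=5 → 5.
Orbitals: 2 + 3 + 4 + 5 = 14. With m_s fixed to a single value there is one state per orbital, giving 14 states.

14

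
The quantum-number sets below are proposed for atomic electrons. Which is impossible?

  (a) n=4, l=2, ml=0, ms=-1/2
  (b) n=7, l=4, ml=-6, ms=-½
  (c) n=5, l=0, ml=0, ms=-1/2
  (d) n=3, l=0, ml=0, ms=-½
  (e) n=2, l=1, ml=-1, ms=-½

(b) has |ml| = 6 > l = 4, violating −l ≤ ml ≤ l.
The remaining sets (a), (c), (d), (e) satisfy all four rules.

(b)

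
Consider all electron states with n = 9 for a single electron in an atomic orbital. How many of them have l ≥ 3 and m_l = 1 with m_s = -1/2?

The n = 9 shell has l = 0 through 8; check each.
The (l, m_l) pairs meeting l ≥ 3 and m_l = 1 give: l=3 → 1; l=4 → 1; l=5 → 1; l=6 → 1; l=7 → 1; l=8 → 1.
Orbitals: 1 + 1 + 1 + 1 + 1 + 1 = 6. With m_s fixed to a single value there is one state per orbital, giving 6 states.

6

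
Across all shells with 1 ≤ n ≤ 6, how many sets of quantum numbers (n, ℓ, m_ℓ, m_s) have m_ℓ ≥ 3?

20

Work shell by shell — for each n, count the (ℓ, m_ℓ) pairs that satisfy m_ℓ ≥ 3:
n=4 → 1; n=5 → 3; n=6 → 6.
Orbitals: 1 + 3 + 6 = 10. Including both spin states (m_s = ±1/2) gives 2 × 10 = 20 states.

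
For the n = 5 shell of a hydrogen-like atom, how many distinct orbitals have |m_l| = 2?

6

With n = 5 the allowed l are 0, 1, …, 4.
Per l-value: l=2 → 2; l=3 → 2; l=4 → 2.
Total orbitals: 2 + 2 + 2 = 6.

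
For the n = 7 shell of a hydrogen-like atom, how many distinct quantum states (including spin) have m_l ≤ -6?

2

Per l-value: l=6 → 1.
Orbitals: 1. Each orbital carries two spin states, so 1 × 2 = 2 states.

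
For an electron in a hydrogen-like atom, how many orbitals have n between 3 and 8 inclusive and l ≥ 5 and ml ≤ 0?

40

For each n in the range, tally the orbitals obeying l ≥ 5 and ml ≤ 0:
n=6 → 6; n=7 → 13; n=8 → 21.
Total orbitals: 6 + 13 + 21 = 40.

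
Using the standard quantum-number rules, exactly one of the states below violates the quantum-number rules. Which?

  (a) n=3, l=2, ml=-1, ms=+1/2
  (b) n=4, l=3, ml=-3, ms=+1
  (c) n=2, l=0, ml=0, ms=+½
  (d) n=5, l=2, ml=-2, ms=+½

(b)

(b) has ms = +1, but an electron's spin must be ±1/2.
The remaining sets (a), (c), (d) satisfy all four rules.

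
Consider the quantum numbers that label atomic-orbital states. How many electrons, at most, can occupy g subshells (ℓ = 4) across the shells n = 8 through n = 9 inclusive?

A g subshell (ℓ = 4) exists for every n ≥ 5, so shells n = 8, 9 each contribute one — 2 subshells.
Since each g subshell holds 2(2·4+1) = 18 electrons, the total is 2 × 18 = 36.

36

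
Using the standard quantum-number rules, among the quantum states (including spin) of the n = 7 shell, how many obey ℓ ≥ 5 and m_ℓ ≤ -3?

14

With n = 7 the allowed ℓ are 0, 1, …, 6.
Orbitals with ℓ ≥ 5 and m_ℓ ≤ -3, by ℓ: ℓ=5 → 3; ℓ=6 → 4.
Orbitals: 3 + 4 = 7. Each orbital carries two spin states, so 7 × 2 = 14 states.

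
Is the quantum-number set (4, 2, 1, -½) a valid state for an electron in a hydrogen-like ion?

Yes

n = 4 is a positive integer. l = 2 satisfies 0 ≤ l ≤ n−1 = 3. ml = 1 lies in the range −l … +l (here −2 … 2). ms = -1/2 is one of ±1/2.
All four constraints are satisfied.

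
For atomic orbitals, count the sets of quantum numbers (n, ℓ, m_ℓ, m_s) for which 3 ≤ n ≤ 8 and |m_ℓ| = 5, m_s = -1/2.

Treat each shell separately and count matching orbitals:
n=6 → 2; n=7 → 4; n=8 → 6.
Orbitals: 2 + 4 + 6 = 12. With m_s fixed to -1/2 there is one state per orbital, so 12 states.

12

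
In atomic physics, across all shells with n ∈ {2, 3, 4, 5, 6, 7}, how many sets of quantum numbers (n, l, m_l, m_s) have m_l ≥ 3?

40

Treat each shell separately and count matching orbitals:
n=4 → 1; n=5 → 3; n=6 → 6; n=7 → 10.
Orbitals: 1 + 3 + 6 + 10 = 20. Including both spin states (m_s = ±1/2) gives 2 × 20 = 40 states.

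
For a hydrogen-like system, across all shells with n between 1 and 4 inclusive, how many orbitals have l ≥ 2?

17

Work shell by shell — for each n, count the (l, ml) pairs that satisfy l ≥ 2:
n=3 → 5; n=4 → 12.
Total orbitals: 5 + 12 = 17.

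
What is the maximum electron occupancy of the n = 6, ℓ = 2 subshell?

10

A subshell with ℓ = 2 has 2ℓ+1 = 5 orbitals, each holding 2 electrons (spin ±1/2), so 5 × 2 = 10.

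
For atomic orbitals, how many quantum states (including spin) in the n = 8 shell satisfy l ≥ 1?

126

Go through l = 0, …, 7 (the values permitted for n = 8).
The (l, ml) pairs meeting l ≥ 1 give: l=1 → 3; l=2 → 5; l=3 → 7; l=4 → 9; l=5 → 11; l=6 → 13; l=7 → 15.
Orbitals: 3 + 5 + 7 + 9 + 11 + 13 + 15 = 63. Each orbital carries two spin states, so 63 × 2 = 126 states.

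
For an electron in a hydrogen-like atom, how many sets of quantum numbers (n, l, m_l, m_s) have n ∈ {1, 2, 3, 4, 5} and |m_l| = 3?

Work shell by shell — for each n, count the (l, m_l) pairs that satisfy |m_l| = 3:
n=4 → 2; n=5 → 4.
Orbitals: 2 + 4 = 6. Including both spin states (m_s = ±1/2) gives 2 × 6 = 12 states.

12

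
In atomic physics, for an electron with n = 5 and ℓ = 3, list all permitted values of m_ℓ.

-3, -2, -1, 0, 1, 2, 3

m_ℓ takes every integer from −ℓ to +ℓ. With ℓ = 3 that gives the 7 values -3, -2, -1, 0, 1, 2, 3.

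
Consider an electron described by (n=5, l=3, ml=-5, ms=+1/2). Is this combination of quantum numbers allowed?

Not allowed

The magnetic quantum number must satisfy −l ≤ ml ≤ l. With l = 3, ml can only be -3, -2, -1, 0, 1, 2, 3, so ml = -5 is forbidden.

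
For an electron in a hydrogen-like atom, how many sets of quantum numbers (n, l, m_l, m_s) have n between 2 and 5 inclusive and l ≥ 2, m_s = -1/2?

38

For each n in the range, tally the orbitals obeying l ≥ 2:
n=3 → 5; n=4 → 12; n=5 → 21.
Orbitals: 5 + 12 + 21 = 38. With m_s fixed to -1/2 there is one state per orbital, so 38 states.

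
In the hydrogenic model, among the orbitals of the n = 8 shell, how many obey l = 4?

Go through l = 0, …, 7 (the values permitted for n = 8).
Per l-value: l=4 → 9.
Total orbitals: 9.

9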